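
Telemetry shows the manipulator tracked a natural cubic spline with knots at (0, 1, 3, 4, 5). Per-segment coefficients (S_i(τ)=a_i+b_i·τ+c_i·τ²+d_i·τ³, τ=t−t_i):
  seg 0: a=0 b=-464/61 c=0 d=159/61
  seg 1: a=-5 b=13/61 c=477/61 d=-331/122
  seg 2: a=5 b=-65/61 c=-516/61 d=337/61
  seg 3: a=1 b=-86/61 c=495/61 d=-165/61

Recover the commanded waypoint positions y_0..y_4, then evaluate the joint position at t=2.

y_0=0 y_1=-5 y_2=5 y_3=1 y_4=5
S(2) = 39/122

y_0 = S_0(0) = a_0 = 0
y_1 = S_1(0) = a_1 = -5
y_2 = S_2(0) = a_2 = 5
y_3 = S_3(0) = a_3 = 1
y_4 = S_3(1) = 5
t_q=2 is in segment 1 (τ=1); S_1(τ)=39/122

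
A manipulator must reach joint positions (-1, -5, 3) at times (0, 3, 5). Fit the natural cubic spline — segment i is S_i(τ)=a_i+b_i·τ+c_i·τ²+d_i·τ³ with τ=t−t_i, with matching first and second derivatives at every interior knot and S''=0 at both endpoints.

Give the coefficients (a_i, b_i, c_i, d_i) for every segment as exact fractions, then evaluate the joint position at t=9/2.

  seg 0: a=-1 b=-44/15 c=0 d=8/45
  seg 1: a=-5 b=28/15 c=8/5 d=-4/15
S(9/2) = 1/2

Δ: Δ0=-4/3, Δ1=4
row 1: diag=10, rhs=32; c'=1/5, d'=16/5
back: M1=16/5
M: M0=0, M1=16/5, M2=0
seg 0: a=-1, c=M0/2=0, d=(M1−M0)/(6·3)=8/45, b=Δ0−h0·(2M0+M1)/6=-44/15
seg 1: a=-5, c=M1/2=8/5, d=(M2−M1)/(6·2)=-4/15, b=Δ1−h1·(2M1+M2)/6=28/15
t_q=9/2 → seg 1, τ=3/2; S=-5+28/15·τ+8/5·τ²+-4/15·τ³=1/2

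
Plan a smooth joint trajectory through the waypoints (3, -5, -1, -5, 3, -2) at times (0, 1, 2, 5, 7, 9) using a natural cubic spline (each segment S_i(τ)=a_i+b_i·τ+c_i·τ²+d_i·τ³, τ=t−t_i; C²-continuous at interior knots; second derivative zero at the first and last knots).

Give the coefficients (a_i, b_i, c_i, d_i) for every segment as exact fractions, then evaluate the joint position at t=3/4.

Δ: Δ0=-8, Δ1=4, Δ2=-4/3, Δ3=4, Δ4=-5/2
row 1: diag=4, rhs=72; c'=1/4, d'=18
row 2: denom=8−1·1/4=31/4; d'=(-32−1·18)/(31/4)=-200/31
row 3: denom=10−3·12/31=274/31; d'=(32−3·-200/31)/(274/31)=796/137
row 4: denom=8−2·31/137=1034/137; d'=(-39−2·796/137)/(1034/137)=-6935/1034
back: M4=-6935/1034
back: M3=796/137−31/137·-6935/1034=7577/1034
back: M2=-200/31−12/31·7577/1034=-4802/517
back: M1=18−1/4·-4802/517=21013/1034
M: M0=0, M1=21013/1034, M2=-4802/517, M3=7577/1034, M4=-6935/1034, M5=0
seg 0: a=3, c=M0/2=0, d=(M1−M0)/(6·1)=21013/6204, b=Δ0−h0·(2M0+M1)/6=-70645/6204
seg 1: a=-5, c=M1/2=21013/2068, d=(M2−M1)/(6·1)=-30617/6204, b=Δ1−h1·(2M1+M2)/6=-3803/3102
seg 2: a=-1, c=M2/2=-2401/517, d=(M3−M2)/(6·3)=1909/2068, b=Δ2−h2·(2M2+M3)/6=26621/6204
seg 3: a=-5, c=M3/2=7577/2068, d=(M4−M3)/(6·2)=-1814/1551, b=Δ3−h3·(2M3+M4)/6=4189/3102
seg 4: a=3, c=M4/2=-6935/2068, d=(M5−M4)/(6·2)=6935/12408, b=Δ4−h4·(2M4+M5)/6=6115/3102
t_q=3/4 → seg 0, τ=3/4; S=3+-70645/6204·τ+0·τ²+21013/6204·τ³=-544147/132352

  seg 0: a=3 b=-70645/6204 c=0 d=21013/6204
  seg 1: a=-5 b=-3803/3102 c=21013/2068 d=-30617/6204
  seg 2: a=-1 b=26621/6204 c=-2401/517 d=1909/2068
  seg 3: a=-5 b=4189/3102 c=7577/2068 d=-1814/1551
  seg 4: a=3 b=6115/3102 c=-6935/2068 d=6935/12408
S(3/4) = -544147/132352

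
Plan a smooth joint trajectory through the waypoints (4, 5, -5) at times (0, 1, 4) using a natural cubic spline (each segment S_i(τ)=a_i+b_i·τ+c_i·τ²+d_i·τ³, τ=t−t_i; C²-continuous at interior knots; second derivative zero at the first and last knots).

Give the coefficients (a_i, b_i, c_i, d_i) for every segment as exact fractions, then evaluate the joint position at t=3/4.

  seg 0: a=4 b=37/24 c=0 d=-13/24
  seg 1: a=5 b=-1/12 c=-13/8 d=13/72
S(3/4) = 2523/512

Δ: Δ0=1, Δ1=-10/3
row 1: diag=8, rhs=-26; c'=3/8, d'=-13/4
back: M1=-13/4
M: M0=0, M1=-13/4, M2=0
seg 0: a=4, c=M0/2=0, d=(M1−M0)/(6·1)=-13/24, b=Δ0−h0·(2M0+M1)/6=37/24
seg 1: a=5, c=M1/2=-13/8, d=(M2−M1)/(6·3)=13/72, b=Δ1−h1·(2M1+M2)/6=-1/12
t_q=3/4 → seg 0, τ=3/4; S=4+37/24·τ+0·τ²+-13/24·τ³=2523/512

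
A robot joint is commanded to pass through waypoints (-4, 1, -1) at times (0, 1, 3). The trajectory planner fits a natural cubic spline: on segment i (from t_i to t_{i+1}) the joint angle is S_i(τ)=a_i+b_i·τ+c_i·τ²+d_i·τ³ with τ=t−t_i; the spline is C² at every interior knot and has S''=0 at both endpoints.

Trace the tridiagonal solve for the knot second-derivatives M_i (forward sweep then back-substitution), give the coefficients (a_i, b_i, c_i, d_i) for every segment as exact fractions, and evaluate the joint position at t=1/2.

  seg 0: a=-4 b=6 c=0 d=-1
  seg 1: a=1 b=3 c=-3 d=1/2
S(1/2) = -9/8

Δ: Δ0=5, Δ1=-1
row 1: diag=6, rhs=-36; c'=1/3, d'=-6
back: M1=-6
M: M0=0, M1=-6, M2=0
seg 0: a=-4, c=M0/2=0, d=(M1−M0)/(6·1)=-1, b=Δ0−h0·(2M0+M1)/6=6
seg 1: a=1, c=M1/2=-3, d=(M2−M1)/(6·2)=1/2, b=Δ1−h1·(2M1+M2)/6=3
t_q=1/2 → seg 0, τ=1/2; S=-4+6·τ+0·τ²+-1·τ³=-9/8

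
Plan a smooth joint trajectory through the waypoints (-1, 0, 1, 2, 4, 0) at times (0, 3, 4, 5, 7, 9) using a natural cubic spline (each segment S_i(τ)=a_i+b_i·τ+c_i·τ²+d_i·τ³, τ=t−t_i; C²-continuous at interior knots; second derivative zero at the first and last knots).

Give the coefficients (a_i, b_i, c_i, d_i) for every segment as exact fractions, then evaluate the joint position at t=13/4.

  seg 0: a=-1 b=119/1950 c=0 d=59/1950
  seg 1: a=0 b=856/975 c=177/650 d=-293/1950
  seg 2: a=1 b=379/390 c=-58/325 d=31/150
  seg 3: a=2 b=1204/975 c=287/650 d=-109/390
  seg 4: a=4 b=-344/975 c=-803/650 d=803/3900
S(13/4) = 9741/41600

Δ: Δ0=1/3, Δ1=1, Δ2=1, Δ3=1, Δ4=-2
row 1: diag=8, rhs=4; c'=1/8, d'=1/2
row 2: denom=4−1·1/8=31/8; d'=(0−1·1/2)/(31/8)=-4/31
row 3: denom=6−1·8/31=178/31; d'=(0−1·-4/31)/(178/31)=2/89
row 4: denom=8−2·31/89=650/89; d'=(-18−2·2/89)/(650/89)=-803/325
back: M4=-803/325
back: M3=2/89−31/89·-803/325=287/325
back: M2=-4/31−8/31·287/325=-116/325
back: M1=1/2−1/8·-116/325=177/325
M: M0=0, M1=177/325, M2=-116/325, M3=287/325, M4=-803/325, M5=0
seg 0: a=-1, c=M0/2=0, d=(M1−M0)/(6·3)=59/1950, b=Δ0−h0·(2M0+M1)/6=119/1950
seg 1: a=0, c=M1/2=177/650, d=(M2−M1)/(6·1)=-293/1950, b=Δ1−h1·(2M1+M2)/6=856/975
seg 2: a=1, c=M2/2=-58/325, d=(M3−M2)/(6·1)=31/150, b=Δ2−h2·(2M2+M3)/6=379/390
seg 3: a=2, c=M3/2=287/650, d=(M4−M3)/(6·2)=-109/390, b=Δ3−h3·(2M3+M4)/6=1204/975
seg 4: a=4, c=M4/2=-803/650, d=(M5−M4)/(6·2)=803/3900, b=Δ4−h4·(2M4+M5)/6=-344/975
t_q=13/4 → seg 1, τ=1/4; S=0+856/975·τ+177/650·τ²+-293/1950·τ³=9741/41600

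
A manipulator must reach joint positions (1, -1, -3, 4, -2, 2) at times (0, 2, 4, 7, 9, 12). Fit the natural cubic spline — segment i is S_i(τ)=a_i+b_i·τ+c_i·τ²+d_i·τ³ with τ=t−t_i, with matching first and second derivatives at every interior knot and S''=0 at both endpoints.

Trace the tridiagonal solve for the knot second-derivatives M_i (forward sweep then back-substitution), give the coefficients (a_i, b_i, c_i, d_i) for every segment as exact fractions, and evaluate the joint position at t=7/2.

  seg 0: a=1 b=-569/822 c=0 d=-253/3288
  seg 1: a=-1 b=-664/411 c=-253/548 d=1265/3288
  seg 2: a=-3 b=949/822 c=253/137 d=-1195/2466
  seg 3: a=4 b=-349/411 c=-689/274 d=1183/1644
  seg 4: a=-2 b=-934/411 c=247/137 d=-247/1233
S(7/2) = -27739/8768

Δ: Δ0=-1, Δ1=-1, Δ2=7/3, Δ3=-3, Δ4=4/3
row 1: diag=8, rhs=0; c'=1/4, d'=0
row 2: denom=10−2·1/4=19/2; d'=(20−2·0)/(19/2)=40/19
row 3: denom=10−3·6/19=172/19; d'=(-32−3·40/19)/(172/19)=-182/43
row 4: denom=10−2·19/86=411/43; d'=(26−2·-182/43)/(411/43)=494/137
back: M4=494/137
back: M3=-182/43−19/86·494/137=-689/137
back: M2=40/19−6/19·-689/137=506/137
back: M1=0−1/4·506/137=-253/274
M: M0=0, M1=-253/274, M2=506/137, M3=-689/137, M4=494/137, M5=0
seg 0: a=1, c=M0/2=0, d=(M1−M0)/(6·2)=-253/3288, b=Δ0−h0·(2M0+M1)/6=-569/822
seg 1: a=-1, c=M1/2=-253/548, d=(M2−M1)/(6·2)=1265/3288, b=Δ1−h1·(2M1+M2)/6=-664/411
seg 2: a=-3, c=M2/2=253/137, d=(M3−M2)/(6·3)=-1195/2466, b=Δ2−h2·(2M2+M3)/6=949/822
seg 3: a=4, c=M3/2=-689/274, d=(M4−M3)/(6·2)=1183/1644, b=Δ3−h3·(2M3+M4)/6=-349/411
seg 4: a=-2, c=M4/2=247/137, d=(M5−M4)/(6·3)=-247/1233, b=Δ4−h4·(2M4+M5)/6=-934/411
t_q=7/2 → seg 1, τ=3/2; S=-1+-664/411·τ+-253/548·τ²+1265/3288·τ³=-27739/8768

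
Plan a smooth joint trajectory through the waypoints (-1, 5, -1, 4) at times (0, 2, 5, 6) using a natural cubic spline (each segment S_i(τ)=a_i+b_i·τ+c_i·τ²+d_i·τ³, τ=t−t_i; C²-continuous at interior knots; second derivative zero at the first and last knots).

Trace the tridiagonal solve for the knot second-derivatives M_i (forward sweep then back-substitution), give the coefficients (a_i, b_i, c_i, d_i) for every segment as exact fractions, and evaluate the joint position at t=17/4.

Δ: Δ0=3, Δ1=-2, Δ2=5
row 1: diag=10, rhs=-30; c'=3/10, d'=-3
row 2: denom=8−3·3/10=71/10; d'=(42−3·-3)/(71/10)=510/71
back: M2=510/71
back: M1=-3−3/10·510/71=-366/71
M: M0=0, M1=-366/71, M2=510/71, M3=0
seg 0: a=-1, c=M0/2=0, d=(M1−M0)/(6·2)=-61/142, b=Δ0−h0·(2M0+M1)/6=335/71
seg 1: a=5, c=M1/2=-183/71, d=(M2−M1)/(6·3)=146/213, b=Δ1−h1·(2M1+M2)/6=-31/71
seg 2: a=-1, c=M2/2=255/71, d=(M3−M2)/(6·1)=-85/71, b=Δ2−h2·(2M2+M3)/6=185/71
t_q=17/4 → seg 1, τ=9/4; S=5+-31/71·τ+-183/71·τ²+146/213·τ³=-2779/2272

  seg 0: a=-1 b=335/71 c=0 d=-61/142
  seg 1: a=5 b=-31/71 c=-183/71 d=146/213
  seg 2: a=-1 b=185/71 c=255/71 d=-85/71
S(17/4) = -2779/2272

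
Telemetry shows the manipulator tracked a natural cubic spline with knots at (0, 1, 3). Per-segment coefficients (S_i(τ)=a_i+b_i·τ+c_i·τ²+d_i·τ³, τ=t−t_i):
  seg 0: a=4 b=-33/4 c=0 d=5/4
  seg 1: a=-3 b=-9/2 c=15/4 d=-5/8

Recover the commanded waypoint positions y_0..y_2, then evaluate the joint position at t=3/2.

y_0=4 y_1=-3 y_2=-2
S(3/2) = -281/64

y_0 = S_0(0) = a_0 = 4
y_1 = S_1(0) = a_1 = -3
y_2 = S_1(2) = -2
t_q=3/2 is in segment 1 (τ=1/2); S_1(τ)=-281/64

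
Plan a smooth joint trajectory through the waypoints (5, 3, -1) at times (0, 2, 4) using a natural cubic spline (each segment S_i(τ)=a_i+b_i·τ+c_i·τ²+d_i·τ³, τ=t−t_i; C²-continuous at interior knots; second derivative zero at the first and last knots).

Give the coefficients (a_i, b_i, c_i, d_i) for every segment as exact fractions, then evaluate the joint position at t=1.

  seg 0: a=5 b=-3/4 c=0 d=-1/16
  seg 1: a=3 b=-3/2 c=-3/8 d=1/16
S(1) = 67/16

Δ: Δ0=-1, Δ1=-2
row 1: diag=8, rhs=-6; c'=1/4, d'=-3/4
back: M1=-3/4
M: M0=0, M1=-3/4, M2=0
seg 0: a=5, c=M0/2=0, d=(M1−M0)/(6·2)=-1/16, b=Δ0−h0·(2M0+M1)/6=-3/4
seg 1: a=3, c=M1/2=-3/8, d=(M2−M1)/(6·2)=1/16, b=Δ1−h1·(2M1+M2)/6=-3/2
t_q=1 → seg 0, τ=1; S=5+-3/4·τ+0·τ²+-1/16·τ³=67/16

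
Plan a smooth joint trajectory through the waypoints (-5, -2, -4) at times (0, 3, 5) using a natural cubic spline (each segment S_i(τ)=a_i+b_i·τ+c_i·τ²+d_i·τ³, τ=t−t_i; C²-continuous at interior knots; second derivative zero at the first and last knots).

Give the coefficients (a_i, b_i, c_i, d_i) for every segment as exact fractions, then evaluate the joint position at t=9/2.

Δ: Δ0=1, Δ1=-1
row 1: diag=10, rhs=-12; c'=1/5, d'=-6/5
back: M1=-6/5
M: M0=0, M1=-6/5, M2=0
seg 0: a=-5, c=M0/2=0, d=(M1−M0)/(6·3)=-1/15, b=Δ0−h0·(2M0+M1)/6=8/5
seg 1: a=-2, c=M1/2=-3/5, d=(M2−M1)/(6·2)=1/10, b=Δ1−h1·(2M1+M2)/6=-1/5
t_q=9/2 → seg 1, τ=3/2; S=-2+-1/5·τ+-3/5·τ²+1/10·τ³=-53/16

  seg 0: a=-5 b=8/5 c=0 d=-1/15
  seg 1: a=-2 b=-1/5 c=-3/5 d=1/10
S(9/2) = -53/16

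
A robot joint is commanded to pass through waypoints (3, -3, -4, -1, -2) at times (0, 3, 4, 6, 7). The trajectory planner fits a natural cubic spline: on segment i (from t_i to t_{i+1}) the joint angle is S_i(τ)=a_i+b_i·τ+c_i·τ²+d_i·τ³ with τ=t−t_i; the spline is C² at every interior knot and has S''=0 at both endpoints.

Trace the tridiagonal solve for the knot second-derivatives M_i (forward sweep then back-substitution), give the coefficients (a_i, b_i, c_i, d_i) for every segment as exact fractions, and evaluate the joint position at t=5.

  seg 0: a=3 b=-268/125 c=0 d=2/125
  seg 1: a=-3 b=-214/125 c=18/125 d=71/125
  seg 2: a=-4 b=7/25 c=231/125 d=-619/1000
  seg 3: a=-1 b=61/250 c=-933/500 d=311/500
S(5) = -2491/1000

Δ: Δ0=-2, Δ1=-1, Δ2=3/2, Δ3=-1
row 1: diag=8, rhs=6; c'=1/8, d'=3/4
row 2: denom=6−1·1/8=47/8; d'=(15−1·3/4)/(47/8)=114/47
row 3: denom=6−2·16/47=250/47; d'=(-15−2·114/47)/(250/47)=-933/250
back: M3=-933/250
back: M2=114/47−16/47·-933/250=462/125
back: M1=3/4−1/8·462/125=36/125
M: M0=0, M1=36/125, M2=462/125, M3=-933/250, M4=0
seg 0: a=3, c=M0/2=0, d=(M1−M0)/(6·3)=2/125, b=Δ0−h0·(2M0+M1)/6=-268/125
seg 1: a=-3, c=M1/2=18/125, d=(M2−M1)/(6·1)=71/125, b=Δ1−h1·(2M1+M2)/6=-214/125
seg 2: a=-4, c=M2/2=231/125, d=(M3−M2)/(6·2)=-619/1000, b=Δ2−h2·(2M2+M3)/6=7/25
seg 3: a=-1, c=M3/2=-933/500, d=(M4−M3)/(6·1)=311/500, b=Δ3−h3·(2M3+M4)/6=61/250
t_q=5 → seg 2, τ=1; S=-4+7/25·τ+231/125·τ²+-619/1000·τ³=-2491/1000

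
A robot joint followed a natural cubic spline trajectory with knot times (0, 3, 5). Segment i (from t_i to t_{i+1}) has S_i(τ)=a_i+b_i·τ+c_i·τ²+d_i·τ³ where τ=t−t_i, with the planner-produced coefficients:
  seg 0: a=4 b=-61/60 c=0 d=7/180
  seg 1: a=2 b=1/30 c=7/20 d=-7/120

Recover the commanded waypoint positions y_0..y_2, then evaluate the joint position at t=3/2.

y_0 = S_0(0) = a_0 = 4
y_1 = S_1(0) = a_1 = 2
y_2 = S_1(2) = 3
t_q=3/2 is in segment 0 (τ=3/2); S_0(τ)=417/160

y_0=4 y_1=2 y_2=3
S(3/2) = 417/160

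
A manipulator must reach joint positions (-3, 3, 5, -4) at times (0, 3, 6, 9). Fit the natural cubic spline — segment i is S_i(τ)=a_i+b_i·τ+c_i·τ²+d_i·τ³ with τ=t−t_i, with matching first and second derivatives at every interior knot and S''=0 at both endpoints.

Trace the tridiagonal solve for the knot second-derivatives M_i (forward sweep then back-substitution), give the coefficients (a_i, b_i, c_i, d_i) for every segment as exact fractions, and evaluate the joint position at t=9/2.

Δ: Δ0=2, Δ1=2/3, Δ2=-3
row 1: diag=12, rhs=-8; c'=1/4, d'=-2/3
row 2: denom=12−3·1/4=45/4; d'=(-22−3·-2/3)/(45/4)=-16/9
back: M2=-16/9
back: M1=-2/3−1/4·-16/9=-2/9
M: M0=0, M1=-2/9, M2=-16/9, M3=0
seg 0: a=-3, c=M0/2=0, d=(M1−M0)/(6·3)=-1/81, b=Δ0−h0·(2M0+M1)/6=19/9
seg 1: a=3, c=M1/2=-1/9, d=(M2−M1)/(6·3)=-7/81, b=Δ1−h1·(2M1+M2)/6=16/9
seg 2: a=5, c=M2/2=-8/9, d=(M3−M2)/(6·3)=8/81, b=Δ2−h2·(2M2+M3)/6=-11/9
t_q=9/2 → seg 1, τ=3/2; S=3+16/9·τ+-1/9·τ²+-7/81·τ³=41/8

  seg 0: a=-3 b=19/9 c=0 d=-1/81
  seg 1: a=3 b=16/9 c=-1/9 d=-7/81
  seg 2: a=5 b=-11/9 c=-8/9 d=8/81
S(9/2) = 41/8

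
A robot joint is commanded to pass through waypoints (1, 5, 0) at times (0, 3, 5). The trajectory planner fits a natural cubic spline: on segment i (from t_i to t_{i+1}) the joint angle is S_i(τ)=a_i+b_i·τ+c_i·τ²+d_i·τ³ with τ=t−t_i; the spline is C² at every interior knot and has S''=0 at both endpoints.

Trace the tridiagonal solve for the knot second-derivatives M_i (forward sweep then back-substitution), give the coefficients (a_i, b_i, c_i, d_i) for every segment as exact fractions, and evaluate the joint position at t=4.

  seg 0: a=1 b=149/60 c=0 d=-23/180
  seg 1: a=5 b=-29/30 c=-23/20 d=23/120
S(4) = 123/40

Δ: Δ0=4/3, Δ1=-5/2
row 1: diag=10, rhs=-23; c'=1/5, d'=-23/10
back: M1=-23/10
M: M0=0, M1=-23/10, M2=0
seg 0: a=1, c=M0/2=0, d=(M1−M0)/(6·3)=-23/180, b=Δ0−h0·(2M0+M1)/6=149/60
seg 1: a=5, c=M1/2=-23/20, d=(M2−M1)/(6·2)=23/120, b=Δ1−h1·(2M1+M2)/6=-29/30
t_q=4 → seg 1, τ=1; S=5+-29/30·τ+-23/20·τ²+23/120·τ³=123/40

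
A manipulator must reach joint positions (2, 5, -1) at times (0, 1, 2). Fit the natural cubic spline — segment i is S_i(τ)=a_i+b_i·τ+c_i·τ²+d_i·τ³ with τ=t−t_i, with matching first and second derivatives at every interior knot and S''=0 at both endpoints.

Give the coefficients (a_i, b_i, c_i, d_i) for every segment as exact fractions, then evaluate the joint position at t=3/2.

Δ: Δ0=3, Δ1=-6
row 1: diag=4, rhs=-54; c'=1/4, d'=-27/2
back: M1=-27/2
M: M0=0, M1=-27/2, M2=0
seg 0: a=2, c=M0/2=0, d=(M1−M0)/(6·1)=-9/4, b=Δ0−h0·(2M0+M1)/6=21/4
seg 1: a=5, c=M1/2=-27/4, d=(M2−M1)/(6·1)=9/4, b=Δ1−h1·(2M1+M2)/6=-3/2
t_q=3/2 → seg 1, τ=1/2; S=5+-3/2·τ+-27/4·τ²+9/4·τ³=91/32

  seg 0: a=2 b=21/4 c=0 d=-9/4
  seg 1: a=5 b=-3/2 c=-27/4 d=9/4
S(3/2) = 91/32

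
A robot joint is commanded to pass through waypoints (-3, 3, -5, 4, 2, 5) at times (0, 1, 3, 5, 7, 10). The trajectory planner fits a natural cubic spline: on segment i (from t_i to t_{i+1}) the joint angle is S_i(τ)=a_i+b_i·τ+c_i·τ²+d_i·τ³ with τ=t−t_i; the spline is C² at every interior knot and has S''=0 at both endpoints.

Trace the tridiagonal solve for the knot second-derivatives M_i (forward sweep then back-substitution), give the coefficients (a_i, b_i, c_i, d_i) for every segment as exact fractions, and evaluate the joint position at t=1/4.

Δ: Δ0=6, Δ1=-4, Δ2=9/2, Δ3=-1, Δ4=1
row 1: diag=6, rhs=-60; c'=1/3, d'=-10
row 2: denom=8−2·1/3=22/3; d'=(51−2·-10)/(22/3)=213/22
row 3: denom=8−2·3/11=82/11; d'=(-33−2·213/22)/(82/11)=-288/41
row 4: denom=10−2·11/41=388/41; d'=(12−2·-288/41)/(388/41)=267/97
back: M4=267/97
back: M3=-288/41−11/41·267/97=-753/97
back: M2=213/22−3/11·-753/97=2289/194
back: M1=-10−1/3·2289/194=-2703/194
M: M0=0, M1=-2703/194, M2=2289/194, M3=-753/97, M4=267/97, M5=0
seg 0: a=-3, c=M0/2=0, d=(M1−M0)/(6·1)=-901/388, b=Δ0−h0·(2M0+M1)/6=3229/388
seg 1: a=3, c=M1/2=-2703/388, d=(M2−M1)/(6·2)=208/97, b=Δ1−h1·(2M1+M2)/6=263/194
seg 2: a=-5, c=M2/2=2289/388, d=(M3−M2)/(6·2)=-1265/776, b=Δ2−h2·(2M2+M3)/6=-151/194
seg 3: a=4, c=M3/2=-753/194, d=(M4−M3)/(6·2)=85/97, b=Δ3−h3·(2M3+M4)/6=316/97
seg 4: a=2, c=M4/2=267/194, d=(M5−M4)/(6·3)=-89/582, b=Δ4−h4·(2M4+M5)/6=-170/97
t_q=1/4 → seg 0, τ=1/4; S=-3+3229/388·τ+0·τ²+-901/388·τ³=-23733/24832

  seg 0: a=-3 b=3229/388 c=0 d=-901/388
  seg 1: a=3 b=263/194 c=-2703/388 d=208/97
  seg 2: a=-5 b=-151/194 c=2289/388 d=-1265/776
  seg 3: a=4 b=316/97 c=-753/194 d=85/97
  seg 4: a=2 b=-170/97 c=267/194 d=-89/582
S(1/4) = -23733/24832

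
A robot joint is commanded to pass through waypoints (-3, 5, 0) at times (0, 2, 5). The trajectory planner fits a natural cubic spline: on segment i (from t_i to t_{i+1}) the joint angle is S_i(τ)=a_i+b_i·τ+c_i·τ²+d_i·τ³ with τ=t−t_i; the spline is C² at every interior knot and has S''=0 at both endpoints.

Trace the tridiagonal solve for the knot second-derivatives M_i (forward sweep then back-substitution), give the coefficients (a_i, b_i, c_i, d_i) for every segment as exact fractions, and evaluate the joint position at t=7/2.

  seg 0: a=-3 b=77/15 c=0 d=-17/60
  seg 1: a=5 b=26/15 c=-17/10 d=17/90
S(7/2) = 353/80

Δ: Δ0=4, Δ1=-5/3
row 1: diag=10, rhs=-34; c'=3/10, d'=-17/5
back: M1=-17/5
M: M0=0, M1=-17/5, M2=0
seg 0: a=-3, c=M0/2=0, d=(M1−M0)/(6·2)=-17/60, b=Δ0−h0·(2M0+M1)/6=77/15
seg 1: a=5, c=M1/2=-17/10, d=(M2−M1)/(6·3)=17/90, b=Δ1−h1·(2M1+M2)/6=26/15
t_q=7/2 → seg 1, τ=3/2; S=5+26/15·τ+-17/10·τ²+17/90·τ³=353/80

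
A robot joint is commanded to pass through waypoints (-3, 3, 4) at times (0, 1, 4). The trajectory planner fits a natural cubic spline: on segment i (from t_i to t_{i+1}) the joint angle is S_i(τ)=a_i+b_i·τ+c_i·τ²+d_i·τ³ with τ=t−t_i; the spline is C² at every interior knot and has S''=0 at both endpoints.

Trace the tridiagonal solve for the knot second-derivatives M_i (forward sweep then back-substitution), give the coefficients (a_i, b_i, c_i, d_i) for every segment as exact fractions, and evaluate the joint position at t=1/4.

  seg 0: a=-3 b=161/24 c=0 d=-17/24
  seg 1: a=3 b=55/12 c=-17/8 d=17/72
S(1/4) = -683/512

Δ: Δ0=6, Δ1=1/3
row 1: diag=8, rhs=-34; c'=3/8, d'=-17/4
back: M1=-17/4
M: M0=0, M1=-17/4, M2=0
seg 0: a=-3, c=M0/2=0, d=(M1−M0)/(6·1)=-17/24, b=Δ0−h0·(2M0+M1)/6=161/24
seg 1: a=3, c=M1/2=-17/8, d=(M2−M1)/(6·3)=17/72, b=Δ1−h1·(2M1+M2)/6=55/12
t_q=1/4 → seg 0, τ=1/4; S=-3+161/24·τ+0·τ²+-17/24·τ³=-683/512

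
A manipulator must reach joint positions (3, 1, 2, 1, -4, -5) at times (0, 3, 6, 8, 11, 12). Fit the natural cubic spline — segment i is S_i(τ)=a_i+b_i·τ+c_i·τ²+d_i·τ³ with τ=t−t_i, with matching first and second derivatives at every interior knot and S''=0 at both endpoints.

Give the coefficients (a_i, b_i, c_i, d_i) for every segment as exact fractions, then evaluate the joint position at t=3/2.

Δ: Δ0=-2/3, Δ1=1/3, Δ2=-1/2, Δ3=-5/3, Δ4=-1
row 1: diag=12, rhs=6; c'=1/4, d'=1/2
row 2: denom=10−3·1/4=37/4; d'=(-5−3·1/2)/(37/4)=-26/37
row 3: denom=10−2·8/37=354/37; d'=(-7−2·-26/37)/(354/37)=-69/118
row 4: denom=8−3·37/118=833/118; d'=(4−3·-69/118)/(833/118)=97/119
back: M4=97/119
back: M3=-69/118−37/118·97/119=-100/119
back: M2=-26/37−8/37·-100/119=-62/119
back: M1=1/2−1/4·-62/119=75/119
M: M0=0, M1=75/119, M2=-62/119, M3=-100/119, M4=97/119, M5=0
seg 0: a=3, c=M0/2=0, d=(M1−M0)/(6·3)=25/714, b=Δ0−h0·(2M0+M1)/6=-701/714
seg 1: a=1, c=M1/2=75/238, d=(M2−M1)/(6·3)=-137/2142, b=Δ1−h1·(2M1+M2)/6=-13/357
seg 2: a=2, c=M2/2=-31/119, d=(M3−M2)/(6·2)=-19/714, b=Δ2−h2·(2M2+M3)/6=13/102
seg 3: a=1, c=M3/2=-50/119, d=(M4−M3)/(6·3)=197/2142, b=Δ3−h3·(2M3+M4)/6=-881/714
seg 4: a=-4, c=M4/2=97/238, d=(M5−M4)/(6·1)=-97/714, b=Δ4−h4·(2M4+M5)/6=-454/357
t_q=3/2 → seg 0, τ=3/2; S=3+-701/714·τ+0·τ²+25/714·τ³=3133/1904

  seg 0: a=3 b=-701/714 c=0 d=25/714
  seg 1: a=1 b=-13/357 c=75/238 d=-137/2142
  seg 2: a=2 b=13/102 c=-31/119 d=-19/714
  seg 3: a=1 b=-881/714 c=-50/119 d=197/2142
  seg 4: a=-4 b=-454/357 c=97/238 d=-97/714
S(3/2) = 3133/1904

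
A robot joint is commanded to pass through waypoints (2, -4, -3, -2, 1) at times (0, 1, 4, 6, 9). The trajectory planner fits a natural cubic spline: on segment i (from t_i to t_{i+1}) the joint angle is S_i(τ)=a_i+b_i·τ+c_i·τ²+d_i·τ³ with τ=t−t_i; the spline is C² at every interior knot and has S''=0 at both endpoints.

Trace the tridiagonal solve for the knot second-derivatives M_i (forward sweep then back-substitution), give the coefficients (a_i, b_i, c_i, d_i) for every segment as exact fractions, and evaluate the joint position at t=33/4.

Δ: Δ0=-6, Δ1=1/3, Δ2=1/2, Δ3=1
row 1: diag=8, rhs=38; c'=3/8, d'=19/4
row 2: denom=10−3·3/8=71/8; d'=(1−3·19/4)/(71/8)=-106/71
row 3: denom=10−2·16/71=678/71; d'=(3−2·-106/71)/(678/71)=425/678
back: M3=425/678
back: M2=-106/71−16/71·425/678=-554/339
back: M1=19/4−3/8·-554/339=606/113
M: M0=0, M1=606/113, M2=-554/339, M3=425/678, M4=0
seg 0: a=2, c=M0/2=0, d=(M1−M0)/(6·1)=101/113, b=Δ0−h0·(2M0+M1)/6=-779/113
seg 1: a=-4, c=M1/2=303/113, d=(M2−M1)/(6·3)=-1186/3051, b=Δ1−h1·(2M1+M2)/6=-476/113
seg 2: a=-3, c=M2/2=-277/339, d=(M3−M2)/(6·2)=511/2712, b=Δ2−h2·(2M2+M3)/6=156/113
seg 3: a=-2, c=M3/2=425/1356, d=(M4−M3)/(6·3)=-425/12204, b=Δ3−h3·(2M3+M4)/6=253/678
t_q=33/4 → seg 3, τ=9/4; S=-2+253/678·τ+425/1356·τ²+-425/12204·τ³=857/28928

  seg 0: a=2 b=-779/113 c=0 d=101/113
  seg 1: a=-4 b=-476/113 c=303/113 d=-1186/3051
  seg 2: a=-3 b=156/113 c=-277/339 d=511/2712
  seg 3: a=-2 b=253/678 c=425/1356 d=-425/12204
S(33/4) = 857/28928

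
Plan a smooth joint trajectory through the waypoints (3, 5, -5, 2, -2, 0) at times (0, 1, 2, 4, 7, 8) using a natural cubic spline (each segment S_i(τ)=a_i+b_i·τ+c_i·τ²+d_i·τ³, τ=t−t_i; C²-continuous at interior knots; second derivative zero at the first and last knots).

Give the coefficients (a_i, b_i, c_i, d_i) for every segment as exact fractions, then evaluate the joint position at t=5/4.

Δ: Δ0=2, Δ1=-10, Δ2=7/2, Δ3=-4/3, Δ4=2
row 1: diag=4, rhs=-72; c'=1/4, d'=-18
row 2: denom=6−1·1/4=23/4; d'=(81−1·-18)/(23/4)=396/23
row 3: denom=10−2·8/23=214/23; d'=(-29−2·396/23)/(214/23)=-1459/214
row 4: denom=8−3·69/214=1505/214; d'=(20−3·-1459/214)/(1505/214)=8657/1505
back: M4=8657/1505
back: M3=-1459/214−69/214·8657/1505=-13052/1505
back: M2=396/23−8/23·-13052/1505=30452/1505
back: M1=-18−1/4·30452/1505=-34703/1505
M: M0=0, M1=-34703/1505, M2=30452/1505, M3=-13052/1505, M4=8657/1505, M5=0
seg 0: a=3, c=M0/2=0, d=(M1−M0)/(6·1)=-34703/9030, b=Δ0−h0·(2M0+M1)/6=52763/9030
seg 1: a=5, c=M1/2=-34703/3010, d=(M2−M1)/(6·1)=13031/1806, b=Δ1−h1·(2M1+M2)/6=-25673/4515
seg 2: a=-5, c=M2/2=15226/1505, d=(M3−M2)/(6·2)=-10876/4515, b=Δ2−h2·(2M2+M3)/6=-9157/1290
seg 3: a=2, c=M3/2=-6526/1505, d=(M4−M3)/(6·3)=21709/27090, b=Δ3−h3·(2M3+M4)/6=40301/9030
seg 4: a=-2, c=M4/2=8657/3010, d=(M5−M4)/(6·1)=-8657/9030, b=Δ4−h4·(2M4+M5)/6=373/4515
t_q=5/4 → seg 1, τ=1/4; S=5+-25673/4515·τ+-34703/3010·τ²+13031/1806·τ³=572261/192640

  seg 0: a=3 b=52763/9030 c=0 d=-34703/9030
  seg 1: a=5 b=-25673/4515 c=-34703/3010 d=13031/1806
  seg 2: a=-5 b=-9157/1290 c=15226/1505 d=-10876/4515
  seg 3: a=2 b=40301/9030 c=-6526/1505 d=21709/27090
  seg 4: a=-2 b=373/4515 c=8657/3010 d=-8657/9030
S(5/4) = 572261/192640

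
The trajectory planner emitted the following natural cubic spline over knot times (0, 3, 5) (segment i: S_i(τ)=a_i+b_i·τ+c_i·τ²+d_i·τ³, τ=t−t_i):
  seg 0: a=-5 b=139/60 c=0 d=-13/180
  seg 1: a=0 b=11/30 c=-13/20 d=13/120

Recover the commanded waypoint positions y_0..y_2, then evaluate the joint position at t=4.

y_0 = S_0(0) = a_0 = -5
y_1 = S_1(0) = a_1 = 0
y_2 = S_1(2) = -1
t_q=4 is in segment 1 (τ=1); S_1(τ)=-7/40

y_0=-5 y_1=0 y_2=-1
S(4) = -7/40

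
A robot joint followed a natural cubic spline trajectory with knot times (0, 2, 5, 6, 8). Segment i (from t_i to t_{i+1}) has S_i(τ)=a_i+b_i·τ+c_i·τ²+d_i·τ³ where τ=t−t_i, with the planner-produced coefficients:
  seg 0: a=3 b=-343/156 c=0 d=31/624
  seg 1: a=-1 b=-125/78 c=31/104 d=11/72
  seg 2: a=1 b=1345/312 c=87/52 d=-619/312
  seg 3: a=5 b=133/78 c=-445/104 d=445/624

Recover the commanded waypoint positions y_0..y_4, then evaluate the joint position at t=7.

y_0 = S_0(0) = a_0 = 3
y_1 = S_1(0) = a_1 = -1
y_2 = S_2(0) = a_2 = 1
y_3 = S_3(0) = a_3 = 5
y_4 = S_3(2) = -3
t_q=7 is in segment 3 (τ=1); S_3(τ)=653/208

y_0=3 y_1=-1 y_2=1 y_3=5 y_4=-3
S(7) = 653/208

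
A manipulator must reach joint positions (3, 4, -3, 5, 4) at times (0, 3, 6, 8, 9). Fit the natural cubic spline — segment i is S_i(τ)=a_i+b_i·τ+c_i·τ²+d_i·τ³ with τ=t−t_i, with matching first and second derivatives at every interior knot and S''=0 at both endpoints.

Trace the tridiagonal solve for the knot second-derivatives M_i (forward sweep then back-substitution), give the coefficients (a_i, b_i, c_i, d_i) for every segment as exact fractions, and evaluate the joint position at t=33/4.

  seg 0: a=3 b=181/103 c=0 d=-440/2781
  seg 1: a=4 b=-259/103 c=-440/309 d=1376/2781
  seg 2: a=-3 b=237/103 c=312/103 d=-449/412
  seg 3: a=5 b=138/103 c=-723/206 d=241/206
S(33/4) = 67685/13184

Δ: Δ0=1/3, Δ1=-7/3, Δ2=4, Δ3=-1
row 1: diag=12, rhs=-16; c'=1/4, d'=-4/3
row 2: denom=10−3·1/4=37/4; d'=(38−3·-4/3)/(37/4)=168/37
row 3: denom=6−2·8/37=206/37; d'=(-30−2·168/37)/(206/37)=-723/103
back: M3=-723/103
back: M2=168/37−8/37·-723/103=624/103
back: M1=-4/3−1/4·624/103=-880/309
M: M0=0, M1=-880/309, M2=624/103, M3=-723/103, M4=0
seg 0: a=3, c=M0/2=0, d=(M1−M0)/(6·3)=-440/2781, b=Δ0−h0·(2M0+M1)/6=181/103
seg 1: a=4, c=M1/2=-440/309, d=(M2−M1)/(6·3)=1376/2781, b=Δ1−h1·(2M1+M2)/6=-259/103
seg 2: a=-3, c=M2/2=312/103, d=(M3−M2)/(6·2)=-449/412, b=Δ2−h2·(2M2+M3)/6=237/103
seg 3: a=5, c=M3/2=-723/206, d=(M4−M3)/(6·1)=241/206, b=Δ3−h3·(2M3+M4)/6=138/103
t_q=33/4 → seg 3, τ=1/4; S=5+138/103·τ+-723/206·τ²+241/206·τ³=67685/13184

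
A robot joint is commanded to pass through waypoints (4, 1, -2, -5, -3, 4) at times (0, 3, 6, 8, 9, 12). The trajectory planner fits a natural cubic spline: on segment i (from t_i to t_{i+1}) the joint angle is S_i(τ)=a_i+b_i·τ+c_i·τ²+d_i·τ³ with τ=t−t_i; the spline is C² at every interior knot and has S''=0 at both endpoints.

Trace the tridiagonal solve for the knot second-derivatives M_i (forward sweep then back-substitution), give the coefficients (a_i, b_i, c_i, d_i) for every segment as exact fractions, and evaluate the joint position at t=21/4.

  seg 0: a=4 b=-3695/3222 c=0 d=473/28998
  seg 1: a=1 b=-1138/1611 c=473/3222 d=-2365/28998
  seg 2: a=-2 b=-6533/3222 c=-946/1611 d=457/1074
  seg 3: a=-5 b=2351/3222 c=3167/1611 d=-249/358
  seg 4: a=-3 b=4148/1611 c=-389/3222 d=389/28998
S(21/4) = -17761/22912

Δ: Δ0=-1, Δ1=-1, Δ2=-3/2, Δ3=2, Δ4=7/3
row 1: diag=12, rhs=0; c'=1/4, d'=0
row 2: denom=10−3·1/4=37/4; d'=(-3−3·0)/(37/4)=-12/37
row 3: denom=6−2·8/37=206/37; d'=(21−2·-12/37)/(206/37)=801/206
row 4: denom=8−1·37/206=1611/206; d'=(2−1·801/206)/(1611/206)=-389/1611
back: M4=-389/1611
back: M3=801/206−37/206·-389/1611=6334/1611
back: M2=-12/37−8/37·6334/1611=-1892/1611
back: M1=0−1/4·-1892/1611=473/1611
M: M0=0, M1=473/1611, M2=-1892/1611, M3=6334/1611, M4=-389/1611, M5=0
seg 0: a=4, c=M0/2=0, d=(M1−M0)/(6·3)=473/28998, b=Δ0−h0·(2M0+M1)/6=-3695/3222
seg 1: a=1, c=M1/2=473/3222, d=(M2−M1)/(6·3)=-2365/28998, b=Δ1−h1·(2M1+M2)/6=-1138/1611
seg 2: a=-2, c=M2/2=-946/1611, d=(M3−M2)/(6·2)=457/1074, b=Δ2−h2·(2M2+M3)/6=-6533/3222
seg 3: a=-5, c=M3/2=3167/1611, d=(M4−M3)/(6·1)=-249/358, b=Δ3−h3·(2M3+M4)/6=2351/3222
seg 4: a=-3, c=M4/2=-389/3222, d=(M5−M4)/(6·3)=389/28998, b=Δ4−h4·(2M4+M5)/6=4148/1611
t_q=21/4 → seg 1, τ=9/4; S=1+-1138/1611·τ+473/3222·τ²+-2365/28998·τ³=-17761/22912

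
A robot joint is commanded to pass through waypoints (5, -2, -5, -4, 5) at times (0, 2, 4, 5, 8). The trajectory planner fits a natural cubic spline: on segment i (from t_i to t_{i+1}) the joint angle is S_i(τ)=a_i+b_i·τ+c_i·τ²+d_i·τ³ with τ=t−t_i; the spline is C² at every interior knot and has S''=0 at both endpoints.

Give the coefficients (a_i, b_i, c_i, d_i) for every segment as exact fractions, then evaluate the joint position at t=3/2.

Δ: Δ0=-7/2, Δ1=-3/2, Δ2=1, Δ3=3
row 1: diag=8, rhs=12; c'=1/4, d'=3/2
row 2: denom=6−2·1/4=11/2; d'=(15−2·3/2)/(11/2)=24/11
row 3: denom=8−1·2/11=86/11; d'=(12−1·24/11)/(86/11)=54/43
back: M3=54/43
back: M2=24/11−2/11·54/43=84/43
back: M1=3/2−1/4·84/43=87/86
M: M0=0, M1=87/86, M2=84/43, M3=54/43, M4=0
seg 0: a=5, c=M0/2=0, d=(M1−M0)/(6·2)=29/344, b=Δ0−h0·(2M0+M1)/6=-165/43
seg 1: a=-2, c=M1/2=87/172, d=(M2−M1)/(6·2)=27/344, b=Δ1−h1·(2M1+M2)/6=-243/86
seg 2: a=-5, c=M2/2=42/43, d=(M3−M2)/(6·1)=-5/43, b=Δ2−h2·(2M2+M3)/6=6/43
seg 3: a=-4, c=M3/2=27/43, d=(M4−M3)/(6·3)=-3/43, b=Δ3−h3·(2M3+M4)/6=75/43
t_q=3/2 → seg 0, τ=3/2; S=5+-165/43·τ+0·τ²+29/344·τ³=-1297/2752

  seg 0: a=5 b=-165/43 c=0 d=29/344
  seg 1: a=-2 b=-243/86 c=87/172 d=27/344
  seg 2: a=-5 b=6/43 c=42/43 d=-5/43
  seg 3: a=-4 b=75/43 c=27/43 d=-3/43
S(3/2) = -1297/2752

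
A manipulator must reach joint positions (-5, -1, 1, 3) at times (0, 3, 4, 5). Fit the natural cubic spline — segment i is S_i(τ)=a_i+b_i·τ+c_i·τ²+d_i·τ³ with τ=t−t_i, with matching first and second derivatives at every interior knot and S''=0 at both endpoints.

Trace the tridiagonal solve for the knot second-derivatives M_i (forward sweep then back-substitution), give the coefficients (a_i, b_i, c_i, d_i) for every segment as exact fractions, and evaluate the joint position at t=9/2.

  seg 0: a=-5 b=100/93 c=0 d=8/279
  seg 1: a=-1 b=172/93 c=8/31 d=-10/93
  seg 2: a=1 b=190/93 c=-2/31 d=2/93
S(9/2) = 249/124

Δ: Δ0=4/3, Δ1=2, Δ2=2
row 1: diag=8, rhs=4; c'=1/8, d'=1/2
row 2: denom=4−1·1/8=31/8; d'=(0−1·1/2)/(31/8)=-4/31
back: M2=-4/31
back: M1=1/2−1/8·-4/31=16/31
M: M0=0, M1=16/31, M2=-4/31, M3=0
seg 0: a=-5, c=M0/2=0, d=(M1−M0)/(6·3)=8/279, b=Δ0−h0·(2M0+M1)/6=100/93
seg 1: a=-1, c=M1/2=8/31, d=(M2−M1)/(6·1)=-10/93, b=Δ1−h1·(2M1+M2)/6=172/93
seg 2: a=1, c=M2/2=-2/31, d=(M3−M2)/(6·1)=2/93, b=Δ2−h2·(2M2+M3)/6=190/93
t_q=9/2 → seg 2, τ=1/2; S=1+190/93·τ+-2/31·τ²+2/93·τ³=249/124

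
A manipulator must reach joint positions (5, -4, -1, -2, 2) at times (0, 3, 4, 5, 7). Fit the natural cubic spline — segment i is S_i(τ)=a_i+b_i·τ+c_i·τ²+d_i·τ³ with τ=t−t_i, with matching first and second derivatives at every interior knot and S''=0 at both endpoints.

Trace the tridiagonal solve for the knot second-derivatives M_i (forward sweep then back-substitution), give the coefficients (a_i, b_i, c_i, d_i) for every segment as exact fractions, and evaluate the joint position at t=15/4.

  seg 0: a=5 b=-1029/178 c=0 d=55/178
  seg 1: a=-4 b=228/89 c=495/178 d=-417/178
  seg 2: a=-1 b=195/178 c=-378/89 d=383/178
  seg 3: a=-2 b=-84/89 c=393/178 d=-131/356
S(15/4) = -17119/11392

Δ: Δ0=-3, Δ1=3, Δ2=-1, Δ3=2
row 1: diag=8, rhs=36; c'=1/8, d'=9/2
row 2: denom=4−1·1/8=31/8; d'=(-24−1·9/2)/(31/8)=-228/31
row 3: denom=6−1·8/31=178/31; d'=(18−1·-228/31)/(178/31)=393/89
back: M3=393/89
back: M2=-228/31−8/31·393/89=-756/89
back: M1=9/2−1/8·-756/89=495/89
M: M0=0, M1=495/89, M2=-756/89, M3=393/89, M4=0
seg 0: a=5, c=M0/2=0, d=(M1−M0)/(6·3)=55/178, b=Δ0−h0·(2M0+M1)/6=-1029/178
seg 1: a=-4, c=M1/2=495/178, d=(M2−M1)/(6·1)=-417/178, b=Δ1−h1·(2M1+M2)/6=228/89
seg 2: a=-1, c=M2/2=-378/89, d=(M3−M2)/(6·1)=383/178, b=Δ2−h2·(2M2+M3)/6=195/178
seg 3: a=-2, c=M3/2=393/178, d=(M4−M3)/(6·2)=-131/356, b=Δ3−h3·(2M3+M4)/6=-84/89
t_q=15/4 → seg 1, τ=3/4; S=-4+228/89·τ+495/178·τ²+-417/178·τ³=-17119/11392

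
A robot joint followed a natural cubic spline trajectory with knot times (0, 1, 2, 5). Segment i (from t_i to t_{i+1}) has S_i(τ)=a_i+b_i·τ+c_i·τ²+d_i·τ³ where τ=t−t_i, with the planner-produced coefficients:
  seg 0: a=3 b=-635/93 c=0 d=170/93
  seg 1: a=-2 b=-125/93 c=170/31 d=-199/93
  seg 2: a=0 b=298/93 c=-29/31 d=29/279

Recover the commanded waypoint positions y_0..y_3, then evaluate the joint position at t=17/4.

y_0=3 y_1=-2 y_2=0 y_3=4
S(17/4) = 7257/1984

y_0 = S_0(0) = a_0 = 3
y_1 = S_1(0) = a_1 = -2
y_2 = S_2(0) = a_2 = 0
y_3 = S_2(3) = 4
t_q=17/4 is in segment 2 (τ=9/4); S_2(τ)=7257/1984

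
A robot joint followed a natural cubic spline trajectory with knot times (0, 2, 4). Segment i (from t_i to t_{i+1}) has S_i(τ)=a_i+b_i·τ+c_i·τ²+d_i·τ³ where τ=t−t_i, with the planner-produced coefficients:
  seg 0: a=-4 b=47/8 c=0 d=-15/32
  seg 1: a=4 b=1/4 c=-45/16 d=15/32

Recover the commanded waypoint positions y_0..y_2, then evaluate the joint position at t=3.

y_0 = S_0(0) = a_0 = -4
y_1 = S_1(0) = a_1 = 4
y_2 = S_1(2) = -3
t_q=3 is in segment 1 (τ=1); S_1(τ)=61/32

y_0=-4 y_1=4 y_2=-3
S(3) = 61/32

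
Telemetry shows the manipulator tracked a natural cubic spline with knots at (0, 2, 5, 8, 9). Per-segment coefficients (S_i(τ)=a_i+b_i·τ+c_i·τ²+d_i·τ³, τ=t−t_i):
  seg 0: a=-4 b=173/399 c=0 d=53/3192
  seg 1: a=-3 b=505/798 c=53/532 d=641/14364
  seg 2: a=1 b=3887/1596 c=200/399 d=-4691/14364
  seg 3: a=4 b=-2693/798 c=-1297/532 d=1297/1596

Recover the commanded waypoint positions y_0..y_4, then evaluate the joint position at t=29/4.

y_0 = S_0(0) = a_0 = -4
y_1 = S_1(0) = a_1 = -3
y_2 = S_2(0) = a_2 = 1
y_3 = S_3(0) = a_3 = 4
y_4 = S_3(1) = -1
t_q=29/4 is in segment 2 (τ=9/4); S_2(τ)=9493/1792

y_0=-4 y_1=-3 y_2=1 y_3=4 y_4=-1
S(29/4) = 9493/1792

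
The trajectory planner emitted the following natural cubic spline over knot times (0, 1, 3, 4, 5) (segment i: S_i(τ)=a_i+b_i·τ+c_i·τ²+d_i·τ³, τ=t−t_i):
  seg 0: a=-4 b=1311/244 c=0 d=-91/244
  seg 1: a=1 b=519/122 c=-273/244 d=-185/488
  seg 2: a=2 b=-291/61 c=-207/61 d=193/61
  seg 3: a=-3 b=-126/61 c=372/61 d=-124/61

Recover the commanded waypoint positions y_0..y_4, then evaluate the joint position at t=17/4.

y_0 = S_0(0) = a_0 = -4
y_1 = S_1(0) = a_1 = 1
y_2 = S_2(0) = a_2 = 2
y_3 = S_3(0) = a_3 = -3
y_4 = S_3(1) = -1
t_q=17/4 is in segment 3 (τ=1/4); S_3(τ)=-3091/976

y_0=-4 y_1=1 y_2=2 y_3=-3 y_4=-1
S(17/4) = -3091/976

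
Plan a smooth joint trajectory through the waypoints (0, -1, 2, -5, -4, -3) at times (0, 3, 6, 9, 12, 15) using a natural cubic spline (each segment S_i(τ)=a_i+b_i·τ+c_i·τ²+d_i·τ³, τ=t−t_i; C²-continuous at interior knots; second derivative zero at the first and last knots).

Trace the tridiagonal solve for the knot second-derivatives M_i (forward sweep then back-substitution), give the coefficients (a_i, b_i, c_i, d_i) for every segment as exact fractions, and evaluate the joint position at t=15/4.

  seg 0: a=0 b=-205/209 c=0 d=406/5643
  seg 1: a=-1 b=201/209 c=406/627 d=-398/1881
  seg 2: a=2 b=-181/209 c=-788/627 d=76/297
  seg 3: a=-5 b=-313/209 c=656/627 d=-820/5643
  seg 4: a=-4 b=179/209 c=-164/627 d=164/5643
S(15/4) = -25/6688

Δ: Δ0=-1/3, Δ1=1, Δ2=-7/3, Δ3=1/3, Δ4=1/3
row 1: diag=12, rhs=8; c'=1/4, d'=2/3
row 2: denom=12−3·1/4=45/4; d'=(-20−3·2/3)/(45/4)=-88/45
row 3: denom=12−3·4/15=56/5; d'=(16−3·-88/45)/(56/5)=41/21
row 4: denom=12−3·15/56=627/56; d'=(0−3·41/21)/(627/56)=-328/627
back: M4=-328/627
back: M3=41/21−15/56·-328/627=1312/627
back: M2=-88/45−4/15·1312/627=-1576/627
back: M1=2/3−1/4·-1576/627=812/627
M: M0=0, M1=812/627, M2=-1576/627, M3=1312/627, M4=-328/627, M5=0
seg 0: a=0, c=M0/2=0, d=(M1−M0)/(6·3)=406/5643, b=Δ0−h0·(2M0+M1)/6=-205/209
seg 1: a=-1, c=M1/2=406/627, d=(M2−M1)/(6·3)=-398/1881, b=Δ1−h1·(2M1+M2)/6=201/209
seg 2: a=2, c=M2/2=-788/627, d=(M3−M2)/(6·3)=76/297, b=Δ2−h2·(2M2+M3)/6=-181/209
seg 3: a=-5, c=M3/2=656/627, d=(M4−M3)/(6·3)=-820/5643, b=Δ3−h3·(2M3+M4)/6=-313/209
seg 4: a=-4, c=M4/2=-164/627, d=(M5−M4)/(6·3)=164/5643, b=Δ4−h4·(2M4+M5)/6=179/209
t_q=15/4 → seg 1, τ=3/4; S=-1+201/209·τ+406/627·τ²+-398/1881·τ³=-25/6688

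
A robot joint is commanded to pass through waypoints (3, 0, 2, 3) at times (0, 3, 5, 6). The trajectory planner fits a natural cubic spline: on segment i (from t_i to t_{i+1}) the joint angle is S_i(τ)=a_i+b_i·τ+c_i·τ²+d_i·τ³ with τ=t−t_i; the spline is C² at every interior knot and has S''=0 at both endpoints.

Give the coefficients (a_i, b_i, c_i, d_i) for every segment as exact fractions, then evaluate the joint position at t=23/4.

  seg 0: a=3 b=-23/14 c=0 d=1/14
  seg 1: a=0 b=2/7 c=9/14 d=-1/7
  seg 2: a=2 b=8/7 c=-3/14 d=1/14
S(23/4) = 2479/896

Δ: Δ0=-1, Δ1=1, Δ2=1
row 1: diag=10, rhs=12; c'=1/5, d'=6/5
row 2: denom=6−2·1/5=28/5; d'=(0−2·6/5)/(28/5)=-3/7
back: M2=-3/7
back: M1=6/5−1/5·-3/7=9/7
M: M0=0, M1=9/7, M2=-3/7, M3=0
seg 0: a=3, c=M0/2=0, d=(M1−M0)/(6·3)=1/14, b=Δ0−h0·(2M0+M1)/6=-23/14
seg 1: a=0, c=M1/2=9/14, d=(M2−M1)/(6·2)=-1/7, b=Δ1−h1·(2M1+M2)/6=2/7
seg 2: a=2, c=M2/2=-3/14, d=(M3−M2)/(6·1)=1/14, b=Δ2−h2·(2M2+M3)/6=8/7
t_q=23/4 → seg 2, τ=3/4; S=2+8/7·τ+-3/14·τ²+1/14·τ³=2479/896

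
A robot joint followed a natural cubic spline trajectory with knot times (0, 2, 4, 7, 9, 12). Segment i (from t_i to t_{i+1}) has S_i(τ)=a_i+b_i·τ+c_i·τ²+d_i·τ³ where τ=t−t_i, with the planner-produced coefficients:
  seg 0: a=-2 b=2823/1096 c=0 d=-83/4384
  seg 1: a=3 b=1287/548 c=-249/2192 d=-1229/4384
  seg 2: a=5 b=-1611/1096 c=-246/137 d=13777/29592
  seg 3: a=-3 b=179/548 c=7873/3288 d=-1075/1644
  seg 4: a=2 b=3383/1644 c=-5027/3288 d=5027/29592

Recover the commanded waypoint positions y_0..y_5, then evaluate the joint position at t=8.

y_0 = S_0(0) = a_0 = -2
y_1 = S_1(0) = a_1 = 3
y_2 = S_2(0) = a_2 = 5
y_3 = S_3(0) = a_3 = -3
y_4 = S_4(0) = a_4 = 2
y_5 = S_4(3) = -1
t_q=8 is in segment 3 (τ=1); S_3(τ)=-3067/3288

y_0=-2 y_1=3 y_2=5 y_3=-3 y_4=2 y_5=-1
S(8) = -3067/3288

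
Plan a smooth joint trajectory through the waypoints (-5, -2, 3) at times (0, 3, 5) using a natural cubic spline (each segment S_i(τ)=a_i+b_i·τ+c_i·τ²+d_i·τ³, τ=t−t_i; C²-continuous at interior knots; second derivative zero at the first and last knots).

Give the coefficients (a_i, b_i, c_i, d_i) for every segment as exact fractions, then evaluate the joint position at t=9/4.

  seg 0: a=-5 b=11/20 c=0 d=1/20
  seg 1: a=-2 b=19/10 c=9/20 d=-3/40
S(9/4) = -4087/1280

Δ: Δ0=1, Δ1=5/2
row 1: diag=10, rhs=9; c'=1/5, d'=9/10
back: M1=9/10
M: M0=0, M1=9/10, M2=0
seg 0: a=-5, c=M0/2=0, d=(M1−M0)/(6·3)=1/20, b=Δ0−h0·(2M0+M1)/6=11/20
seg 1: a=-2, c=M1/2=9/20, d=(M2−M1)/(6·2)=-3/40, b=Δ1−h1·(2M1+M2)/6=19/10
t_q=9/4 → seg 0, τ=9/4; S=-5+11/20·τ+0·τ²+1/20·τ³=-4087/1280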